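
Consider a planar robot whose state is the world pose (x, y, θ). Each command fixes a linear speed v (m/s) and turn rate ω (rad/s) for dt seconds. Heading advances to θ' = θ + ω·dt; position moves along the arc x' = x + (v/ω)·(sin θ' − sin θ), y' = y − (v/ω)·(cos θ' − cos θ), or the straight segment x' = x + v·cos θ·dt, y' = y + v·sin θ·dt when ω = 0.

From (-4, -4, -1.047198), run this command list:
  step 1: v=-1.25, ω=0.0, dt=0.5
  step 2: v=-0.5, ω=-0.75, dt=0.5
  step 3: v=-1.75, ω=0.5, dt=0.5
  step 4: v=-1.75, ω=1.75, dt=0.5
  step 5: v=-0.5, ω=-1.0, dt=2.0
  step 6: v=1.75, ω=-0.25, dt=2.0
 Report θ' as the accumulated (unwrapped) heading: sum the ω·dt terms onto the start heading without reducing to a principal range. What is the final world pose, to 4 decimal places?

(-8.3560, -2.9453, -2.7972)

step 1: θ'=-1.0472 (straight) → pose (-4.3125, -3.4587, -1.0472)
step 2: θ'=-1.4222 (R=0.6667) → pose (-4.3945, -3.2241, -1.4222)
step 3: θ'=-1.1722 (R=-3.5000) → pose (-4.6303, -2.3838, -1.1722)
step 4: θ'=-0.2972 (R=-1.0000) → pose (-5.2590, -1.8158, -0.2972)
step 5: θ'=-2.2972 (R=0.5000) → pose (-5.4864, -1.0056, -2.2972)
step 6: θ'=-2.7972 (R=-7.0000) → pose (-8.3560, -2.9453, -2.7972)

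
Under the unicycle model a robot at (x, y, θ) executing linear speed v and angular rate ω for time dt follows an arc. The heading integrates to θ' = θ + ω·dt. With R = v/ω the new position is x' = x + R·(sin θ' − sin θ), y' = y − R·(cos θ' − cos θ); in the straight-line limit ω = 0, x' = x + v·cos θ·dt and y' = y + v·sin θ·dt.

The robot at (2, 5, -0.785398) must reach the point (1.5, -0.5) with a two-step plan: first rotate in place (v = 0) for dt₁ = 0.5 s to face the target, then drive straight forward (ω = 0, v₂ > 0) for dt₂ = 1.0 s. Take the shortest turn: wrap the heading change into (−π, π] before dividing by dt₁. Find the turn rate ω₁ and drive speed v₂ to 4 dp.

ω₁ = -1.7521, v₂ = 5.5227

heading to target = atan2(-0.5−5, 1.5−2) = -1.6615
Δθ = wrap(-1.6615 − -0.7854) = -0.8761; ω₁ = Δθ/dt₁ = -1.7521
distance = √((1.5−2)² + (-0.5−5)²) = 5.5227; v₂ = distance/dt₂ = 5.5227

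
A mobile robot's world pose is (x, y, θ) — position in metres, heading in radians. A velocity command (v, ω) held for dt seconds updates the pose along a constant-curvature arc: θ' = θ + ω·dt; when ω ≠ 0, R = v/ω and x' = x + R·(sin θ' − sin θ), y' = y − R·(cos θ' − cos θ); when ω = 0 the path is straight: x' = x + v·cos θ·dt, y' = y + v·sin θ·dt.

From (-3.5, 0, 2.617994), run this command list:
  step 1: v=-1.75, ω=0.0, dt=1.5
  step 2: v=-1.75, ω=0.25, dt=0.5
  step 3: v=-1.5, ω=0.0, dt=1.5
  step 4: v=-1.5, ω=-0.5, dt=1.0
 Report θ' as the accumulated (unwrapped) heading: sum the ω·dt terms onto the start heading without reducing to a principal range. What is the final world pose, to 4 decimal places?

step 1: θ'=2.6180 (straight) → pose (-1.2267, -1.3125, 2.6180)
step 2: θ'=2.7430 (R=-7.0000) → pose (-0.4436, -1.7016, 2.7430)
step 3: θ'=2.7430 (straight) → pose (1.6300, -2.5748, 2.7430)
step 4: θ'=2.2430 (R=3.0000) → pose (2.8130, -3.4715, 2.2430)

(2.8130, -3.4715, 2.2430)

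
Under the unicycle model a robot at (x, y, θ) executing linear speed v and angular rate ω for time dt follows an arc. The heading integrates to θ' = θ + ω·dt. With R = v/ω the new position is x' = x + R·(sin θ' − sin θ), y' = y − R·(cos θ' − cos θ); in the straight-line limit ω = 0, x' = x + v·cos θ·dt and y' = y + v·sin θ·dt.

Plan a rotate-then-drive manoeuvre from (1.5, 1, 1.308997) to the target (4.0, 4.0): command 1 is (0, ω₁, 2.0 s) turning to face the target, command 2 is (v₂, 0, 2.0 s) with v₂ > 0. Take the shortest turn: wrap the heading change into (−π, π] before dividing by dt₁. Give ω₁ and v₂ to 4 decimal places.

heading to target = atan2(4−1, 4−1.5) = 0.8761
Δθ = wrap(0.8761 − 1.3090) = -0.4329; ω₁ = Δθ/dt₁ = -0.2165
distance = √((4−1.5)² + (4−1)²) = 3.9051; v₂ = distance/dt₂ = 1.9526

ω₁ = -0.2165, v₂ = 1.9526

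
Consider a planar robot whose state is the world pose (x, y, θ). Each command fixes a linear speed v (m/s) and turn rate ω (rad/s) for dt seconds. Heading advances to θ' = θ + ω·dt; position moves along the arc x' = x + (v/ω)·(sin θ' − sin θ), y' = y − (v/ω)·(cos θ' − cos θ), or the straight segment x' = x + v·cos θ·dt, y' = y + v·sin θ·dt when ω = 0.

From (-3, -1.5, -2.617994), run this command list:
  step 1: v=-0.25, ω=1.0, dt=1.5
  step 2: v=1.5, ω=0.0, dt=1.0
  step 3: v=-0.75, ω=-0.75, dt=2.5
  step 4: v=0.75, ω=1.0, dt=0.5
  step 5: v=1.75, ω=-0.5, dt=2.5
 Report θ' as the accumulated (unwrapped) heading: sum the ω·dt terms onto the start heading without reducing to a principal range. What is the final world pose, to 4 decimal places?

step 1: θ'=-1.1180 (R=-0.2500) → pose (-2.9002, -1.1741, -1.1180)
step 2: θ'=-1.1180 (straight) → pose (-2.2440, -2.5230, -1.1180)
step 3: θ'=-2.9930 (R=1.0000) → pose (-1.4928, -1.0965, -2.9930)
step 4: θ'=-2.4930 (R=0.7500) → pose (-1.8348, -1.2405, -2.4930)
step 5: θ'=-3.7430 (R=-3.5000) → pose (-5.9293, -1.3372, -3.7430)

(-5.9293, -1.3372, -3.7430)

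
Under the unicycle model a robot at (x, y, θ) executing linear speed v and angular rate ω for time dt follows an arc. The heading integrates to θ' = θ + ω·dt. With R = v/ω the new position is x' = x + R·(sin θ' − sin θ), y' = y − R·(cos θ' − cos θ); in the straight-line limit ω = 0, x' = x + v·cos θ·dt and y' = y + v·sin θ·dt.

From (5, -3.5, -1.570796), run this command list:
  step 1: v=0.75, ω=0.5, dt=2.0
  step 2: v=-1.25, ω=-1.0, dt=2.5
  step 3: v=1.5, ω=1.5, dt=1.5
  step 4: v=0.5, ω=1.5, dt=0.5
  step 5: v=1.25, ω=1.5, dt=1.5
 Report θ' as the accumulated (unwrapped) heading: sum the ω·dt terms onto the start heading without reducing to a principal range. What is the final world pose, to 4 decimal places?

step 1: θ'=-0.5708 (R=1.5000) → pose (5.6895, -4.7622, -0.5708)
step 2: θ'=-3.0708 (R=1.2500) → pose (6.2765, -2.4635, -3.0708)
step 3: θ'=-0.8208 (R=1.0000) → pose (5.6156, -4.1426, -0.8208)
step 4: θ'=-0.0708 (R=0.3333) → pose (5.8359, -4.2479, -0.0708)
step 5: θ'=2.1792 (R=0.8333) → pose (6.5786, -2.9404, 2.1792)

(6.5786, -2.9404, 2.1792)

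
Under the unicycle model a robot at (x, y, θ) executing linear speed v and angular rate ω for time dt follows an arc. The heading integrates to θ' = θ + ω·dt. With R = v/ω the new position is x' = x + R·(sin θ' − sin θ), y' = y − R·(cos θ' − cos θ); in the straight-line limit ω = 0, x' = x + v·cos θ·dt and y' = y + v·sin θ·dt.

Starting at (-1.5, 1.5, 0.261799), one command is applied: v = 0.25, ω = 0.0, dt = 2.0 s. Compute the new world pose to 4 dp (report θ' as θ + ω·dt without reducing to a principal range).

(-1.0170, 1.6294, 0.2618)

θ' = 0.2618 + 0.0·2.0 = 0.2618
ω = 0 → straight: x' = -1.5 + 0.25·cos(0.2618)·2.0 = -1.0170
y' = 1.5 + 0.25·sin(0.2618)·2.0 = 1.6294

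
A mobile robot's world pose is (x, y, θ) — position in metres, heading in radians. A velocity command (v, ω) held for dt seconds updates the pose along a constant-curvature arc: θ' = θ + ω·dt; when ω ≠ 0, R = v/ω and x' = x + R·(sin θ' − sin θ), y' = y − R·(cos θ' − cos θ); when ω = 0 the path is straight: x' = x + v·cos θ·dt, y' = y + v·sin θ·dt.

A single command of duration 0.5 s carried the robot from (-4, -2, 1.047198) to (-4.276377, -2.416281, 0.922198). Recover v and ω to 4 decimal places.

v = -1.0000, ω = -0.2500

Δθ = 0.922198 − 1.047198 = -0.125000
ω = Δθ/dt = -0.125000/0.5 = -0.2500
R = −Δy/(cos θ' − cos θ) = 4.0000
v = R·ω = 4.0000·-0.2500 = -1.0000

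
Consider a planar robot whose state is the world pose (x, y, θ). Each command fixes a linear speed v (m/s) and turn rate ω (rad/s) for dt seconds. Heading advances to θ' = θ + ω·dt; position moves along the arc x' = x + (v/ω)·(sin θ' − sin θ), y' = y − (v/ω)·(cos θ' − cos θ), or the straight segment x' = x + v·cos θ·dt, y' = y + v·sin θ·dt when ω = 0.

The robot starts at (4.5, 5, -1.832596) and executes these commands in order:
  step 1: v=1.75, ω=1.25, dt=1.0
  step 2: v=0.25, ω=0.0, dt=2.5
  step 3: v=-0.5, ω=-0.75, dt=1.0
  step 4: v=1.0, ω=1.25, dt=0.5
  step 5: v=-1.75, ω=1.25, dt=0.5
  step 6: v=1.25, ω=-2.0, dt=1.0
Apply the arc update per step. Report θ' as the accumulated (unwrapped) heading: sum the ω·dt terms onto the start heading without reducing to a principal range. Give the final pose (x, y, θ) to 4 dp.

(5.2791, 2.5073, -2.0826)

step 1: θ'=-0.5826 (R=1.4000) → pose (5.0820, 3.4686, -0.5826)
step 2: θ'=-0.5826 (straight) → pose (5.6039, 3.1247, -0.5826)
step 3: θ'=-1.3326 (R=0.6667) → pose (5.3229, 3.5241, -1.3326)
step 4: θ'=-0.7076 (R=0.8000) → pose (5.5803, 3.1049, -0.7076)
step 5: θ'=-0.0826 (R=-1.4000) → pose (4.7858, 3.4363, -0.0826)
step 6: θ'=-2.0826 (R=-0.6250) → pose (5.2791, 2.5073, -2.0826)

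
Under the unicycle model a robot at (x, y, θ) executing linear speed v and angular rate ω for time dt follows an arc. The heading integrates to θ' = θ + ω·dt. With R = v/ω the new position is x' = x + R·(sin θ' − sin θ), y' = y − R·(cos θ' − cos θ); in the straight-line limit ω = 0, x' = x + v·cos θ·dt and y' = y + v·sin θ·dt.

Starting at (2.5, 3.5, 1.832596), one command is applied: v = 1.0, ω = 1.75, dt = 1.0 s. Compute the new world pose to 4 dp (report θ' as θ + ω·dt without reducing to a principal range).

θ' = 1.8326 + 1.75·1.0 = 3.5826
R = v/ω = 1.0/1.75 = 0.5714
x' = 2.5 + 0.5714·(sin 3.5826 − sin 1.8326) = 1.7041
y' = 3.5 − 0.5714·(cos 3.5826 − cos 1.8326) = 3.8689

(1.7041, 3.8689, 3.5826)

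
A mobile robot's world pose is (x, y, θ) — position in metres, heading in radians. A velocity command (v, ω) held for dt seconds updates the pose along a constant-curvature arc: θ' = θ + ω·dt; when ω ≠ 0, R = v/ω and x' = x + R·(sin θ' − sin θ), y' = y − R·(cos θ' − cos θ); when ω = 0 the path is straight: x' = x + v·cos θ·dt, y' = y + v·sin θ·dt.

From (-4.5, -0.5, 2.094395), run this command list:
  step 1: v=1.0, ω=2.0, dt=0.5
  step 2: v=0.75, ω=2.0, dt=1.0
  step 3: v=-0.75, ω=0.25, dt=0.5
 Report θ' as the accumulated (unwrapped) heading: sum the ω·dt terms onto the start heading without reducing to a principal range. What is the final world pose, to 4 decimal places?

step 1: θ'=3.0944 (R=0.5000) → pose (-4.9094, -0.2506, 3.0944)
step 2: θ'=5.0944 (R=0.3750) → pose (-5.2751, -0.7649, 5.0944)
step 3: θ'=5.2194 (R=-3.0000) → pose (-5.4362, -0.4266, 5.2194)

(-5.4362, -0.4266, 5.2194)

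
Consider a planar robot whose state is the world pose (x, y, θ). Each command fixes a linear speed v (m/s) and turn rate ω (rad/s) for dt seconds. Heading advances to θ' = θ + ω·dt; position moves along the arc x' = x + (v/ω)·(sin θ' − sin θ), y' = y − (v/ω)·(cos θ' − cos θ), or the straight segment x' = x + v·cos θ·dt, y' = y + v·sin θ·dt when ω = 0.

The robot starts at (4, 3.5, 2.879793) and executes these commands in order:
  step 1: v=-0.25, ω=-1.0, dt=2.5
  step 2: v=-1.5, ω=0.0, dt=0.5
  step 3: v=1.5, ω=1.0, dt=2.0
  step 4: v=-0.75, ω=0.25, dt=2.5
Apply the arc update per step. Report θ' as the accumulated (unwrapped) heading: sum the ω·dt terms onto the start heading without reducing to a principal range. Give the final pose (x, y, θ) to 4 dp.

step 1: θ'=0.3798 (R=0.2500) → pose (4.0280, 3.0263, 0.3798)
step 2: θ'=0.3798 (straight) → pose (3.3314, 2.7483, 0.3798)
step 3: θ'=2.3798 (R=1.5000) → pose (3.8107, 5.2268, 2.3798)
step 4: θ'=3.0048 (R=-3.0000) → pose (5.4722, 4.4256, 3.0048)

(5.4722, 4.4256, 3.0048)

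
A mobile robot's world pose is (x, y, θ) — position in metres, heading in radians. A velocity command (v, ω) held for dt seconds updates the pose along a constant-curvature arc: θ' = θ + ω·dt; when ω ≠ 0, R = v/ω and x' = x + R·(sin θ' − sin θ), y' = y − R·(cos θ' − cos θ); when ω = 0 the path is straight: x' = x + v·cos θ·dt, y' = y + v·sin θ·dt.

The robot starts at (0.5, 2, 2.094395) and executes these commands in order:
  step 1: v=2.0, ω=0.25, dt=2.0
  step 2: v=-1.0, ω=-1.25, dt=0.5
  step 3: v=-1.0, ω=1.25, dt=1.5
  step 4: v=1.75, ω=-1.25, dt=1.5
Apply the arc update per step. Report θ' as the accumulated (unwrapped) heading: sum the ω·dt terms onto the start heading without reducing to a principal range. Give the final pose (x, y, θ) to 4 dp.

(-2.8856, 4.6841, 1.9694)

step 1: θ'=2.5944 (R=8.0000) → pose (-2.2658, 4.8319, 2.5944)
step 2: θ'=1.9694 (R=0.8000) → pose (-1.9448, 4.4592, 1.9694)
step 3: θ'=3.8444 (R=-0.8000) → pose (-0.6904, 4.1593, 3.8444)
step 4: θ'=1.9694 (R=-1.4000) → pose (-2.8856, 4.6841, 1.9694)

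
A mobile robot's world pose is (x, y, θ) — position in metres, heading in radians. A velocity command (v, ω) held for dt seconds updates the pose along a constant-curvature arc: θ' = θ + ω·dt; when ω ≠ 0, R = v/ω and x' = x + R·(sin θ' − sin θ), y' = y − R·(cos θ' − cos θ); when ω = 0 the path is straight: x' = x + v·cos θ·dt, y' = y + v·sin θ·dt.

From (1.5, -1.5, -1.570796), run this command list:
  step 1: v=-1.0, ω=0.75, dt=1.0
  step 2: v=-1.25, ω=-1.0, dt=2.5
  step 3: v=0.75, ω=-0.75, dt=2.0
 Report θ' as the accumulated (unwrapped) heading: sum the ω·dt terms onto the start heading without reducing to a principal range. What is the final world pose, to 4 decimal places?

(1.4638, 2.5831, -4.8208)

step 1: θ'=-0.8208 (R=-1.3333) → pose (1.1423, -0.5911, -0.8208)
step 2: θ'=-3.3208 (R=1.2500) → pose (2.2797, 1.4909, -3.3208)
step 3: θ'=-4.8208 (R=-1.0000) → pose (1.4638, 2.5831, -4.8208)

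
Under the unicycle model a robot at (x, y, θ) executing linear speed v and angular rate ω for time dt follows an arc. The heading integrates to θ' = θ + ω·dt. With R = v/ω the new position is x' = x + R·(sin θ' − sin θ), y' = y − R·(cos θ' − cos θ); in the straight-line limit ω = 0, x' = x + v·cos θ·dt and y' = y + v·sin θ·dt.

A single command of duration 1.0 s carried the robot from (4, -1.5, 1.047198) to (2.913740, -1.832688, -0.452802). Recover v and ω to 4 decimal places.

Δθ = -0.452802 − 1.047198 = -1.500000
ω = Δθ/dt = -1.500000/1.0 = -1.5000
R = Δx/(sin θ' − sin θ) = 0.8333
v = R·ω = 0.8333·-1.5000 = -1.2500

v = -1.2500, ω = -1.5000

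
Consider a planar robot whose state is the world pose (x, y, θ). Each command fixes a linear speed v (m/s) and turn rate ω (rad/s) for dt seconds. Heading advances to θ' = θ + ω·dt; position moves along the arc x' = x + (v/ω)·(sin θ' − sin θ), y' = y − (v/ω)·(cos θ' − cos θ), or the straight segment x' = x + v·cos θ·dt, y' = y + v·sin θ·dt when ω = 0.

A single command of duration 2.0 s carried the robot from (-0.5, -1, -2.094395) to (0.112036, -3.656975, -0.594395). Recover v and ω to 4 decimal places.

Δθ = -0.594395 − -2.094395 = 1.500000
ω = Δθ/dt = 1.500000/2.0 = 0.7500
R = −Δy/(cos θ' − cos θ) = 2.0000
v = R·ω = 2.0000·0.7500 = 1.5000

v = 1.5000, ω = 0.7500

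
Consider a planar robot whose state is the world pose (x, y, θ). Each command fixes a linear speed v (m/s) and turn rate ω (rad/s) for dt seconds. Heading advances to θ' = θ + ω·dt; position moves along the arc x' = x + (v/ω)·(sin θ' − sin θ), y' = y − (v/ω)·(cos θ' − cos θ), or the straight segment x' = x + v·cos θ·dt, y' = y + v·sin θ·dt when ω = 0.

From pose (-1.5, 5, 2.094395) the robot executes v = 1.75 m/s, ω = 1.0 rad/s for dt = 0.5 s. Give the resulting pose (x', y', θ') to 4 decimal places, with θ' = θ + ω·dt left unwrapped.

(-2.1050, 5.6195, 2.5944)

θ' = 2.0944 + 1.0·0.5 = 2.5944
R = v/ω = 1.75/1.0 = 1.7500
x' = -1.5 + 1.7500·(sin 2.5944 − sin 2.0944) = -2.1050
y' = 5 − 1.7500·(cos 2.5944 − cos 2.0944) = 5.6195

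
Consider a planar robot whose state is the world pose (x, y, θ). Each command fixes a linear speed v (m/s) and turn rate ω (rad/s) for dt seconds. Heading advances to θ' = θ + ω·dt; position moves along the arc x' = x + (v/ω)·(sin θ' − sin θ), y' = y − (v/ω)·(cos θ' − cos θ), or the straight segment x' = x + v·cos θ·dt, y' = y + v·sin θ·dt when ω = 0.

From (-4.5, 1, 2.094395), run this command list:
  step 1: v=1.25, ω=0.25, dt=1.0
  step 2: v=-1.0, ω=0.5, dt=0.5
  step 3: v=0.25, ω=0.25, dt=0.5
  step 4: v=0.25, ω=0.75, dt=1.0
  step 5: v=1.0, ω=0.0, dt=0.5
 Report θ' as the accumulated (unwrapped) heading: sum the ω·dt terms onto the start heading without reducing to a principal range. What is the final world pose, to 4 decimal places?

step 1: θ'=2.3444 (R=5.0000) → pose (-5.2531, 1.9936, 2.3444)
step 2: θ'=2.5944 (R=-2.0000) → pose (-4.8629, 1.6830, 2.5944)
step 3: θ'=2.7194 (R=1.0000) → pose (-4.9734, 1.7412, 2.7194)
step 4: θ'=3.4694 (R=0.3333) → pose (-5.2174, 1.7528, 3.4694)
step 5: θ'=3.4694 (straight) → pose (-5.6907, 1.5918, 3.4694)

(-5.6907, 1.5918, 3.4694)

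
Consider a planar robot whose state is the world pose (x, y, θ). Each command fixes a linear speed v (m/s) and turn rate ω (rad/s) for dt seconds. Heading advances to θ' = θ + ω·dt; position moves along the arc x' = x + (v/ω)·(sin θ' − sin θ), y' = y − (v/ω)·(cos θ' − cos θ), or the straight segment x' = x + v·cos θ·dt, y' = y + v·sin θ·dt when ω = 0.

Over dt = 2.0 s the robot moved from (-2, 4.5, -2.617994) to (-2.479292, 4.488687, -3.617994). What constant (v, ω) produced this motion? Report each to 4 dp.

v = 0.2500, ω = -0.5000

Δθ = -3.617994 − -2.617994 = -1.000000
ω = Δθ/dt = -1.000000/2.0 = -0.5000
R = Δx/(sin θ' − sin θ) = -0.5000
v = R·ω = -0.5000·-0.5000 = 0.2500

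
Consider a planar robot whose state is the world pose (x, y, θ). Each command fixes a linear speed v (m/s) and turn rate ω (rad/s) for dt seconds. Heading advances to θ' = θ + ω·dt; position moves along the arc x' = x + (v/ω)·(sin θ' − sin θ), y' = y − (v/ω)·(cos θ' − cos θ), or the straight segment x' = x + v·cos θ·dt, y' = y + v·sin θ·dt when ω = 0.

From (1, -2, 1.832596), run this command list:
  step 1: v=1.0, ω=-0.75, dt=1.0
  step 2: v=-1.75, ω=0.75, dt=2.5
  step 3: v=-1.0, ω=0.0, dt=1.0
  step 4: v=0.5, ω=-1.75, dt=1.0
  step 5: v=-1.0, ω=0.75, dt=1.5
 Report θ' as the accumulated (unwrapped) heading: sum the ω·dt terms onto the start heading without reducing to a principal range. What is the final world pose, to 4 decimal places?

(3.7941, -5.6124, 2.3326)

step 1: θ'=1.0826 (R=-1.3333) → pose (1.1103, -1.0295, 1.0826)
step 2: θ'=2.9576 (R=-2.3333) → pose (2.7442, -4.4179, 2.9576)
step 3: θ'=2.9576 (straight) → pose (3.7273, -4.6009, 2.9576)
step 4: θ'=1.2076 (R=-0.2857) → pose (3.5125, -4.2185, 1.2076)
step 5: θ'=2.3326 (R=-1.3333) → pose (3.7941, -5.6124, 2.3326)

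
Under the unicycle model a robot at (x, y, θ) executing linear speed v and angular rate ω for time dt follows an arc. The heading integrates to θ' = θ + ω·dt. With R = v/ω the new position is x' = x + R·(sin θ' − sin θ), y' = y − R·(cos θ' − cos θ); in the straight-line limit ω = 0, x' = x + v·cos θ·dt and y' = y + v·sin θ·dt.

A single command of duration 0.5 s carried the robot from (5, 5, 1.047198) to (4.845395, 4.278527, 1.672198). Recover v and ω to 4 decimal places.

v = -1.5000, ω = 1.2500

Δθ = 1.672198 − 1.047198 = 0.625000
ω = Δθ/dt = 0.625000/0.5 = 1.2500
R = −Δy/(cos θ' − cos θ) = -1.2000
v = R·ω = -1.2000·1.2500 = -1.5000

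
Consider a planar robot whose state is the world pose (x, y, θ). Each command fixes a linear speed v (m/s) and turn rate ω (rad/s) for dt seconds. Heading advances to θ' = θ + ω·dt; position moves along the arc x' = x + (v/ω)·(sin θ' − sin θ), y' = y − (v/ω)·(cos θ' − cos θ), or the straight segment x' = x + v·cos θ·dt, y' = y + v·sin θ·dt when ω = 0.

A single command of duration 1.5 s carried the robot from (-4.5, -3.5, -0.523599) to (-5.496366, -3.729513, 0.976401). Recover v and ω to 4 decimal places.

Δθ = 0.976401 − -0.523599 = 1.500000
ω = Δθ/dt = 1.500000/1.5 = 1.0000
R = Δx/(sin θ' − sin θ) = -0.7500
v = R·ω = -0.7500·1.0000 = -0.7500

v = -0.7500, ω = 1.0000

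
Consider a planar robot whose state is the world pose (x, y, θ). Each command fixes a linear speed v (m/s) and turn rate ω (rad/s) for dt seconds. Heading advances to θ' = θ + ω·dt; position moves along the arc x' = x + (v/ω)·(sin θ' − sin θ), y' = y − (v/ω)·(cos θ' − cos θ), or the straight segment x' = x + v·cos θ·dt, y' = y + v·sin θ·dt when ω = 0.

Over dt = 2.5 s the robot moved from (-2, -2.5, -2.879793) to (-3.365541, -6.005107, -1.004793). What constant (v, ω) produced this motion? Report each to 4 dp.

Δθ = -1.004793 − -2.879793 = 1.875000
ω = Δθ/dt = 1.875000/2.5 = 0.7500
R = −Δy/(cos θ' − cos θ) = 2.3333
v = R·ω = 2.3333·0.7500 = 1.7500

v = 1.7500, ω = 0.7500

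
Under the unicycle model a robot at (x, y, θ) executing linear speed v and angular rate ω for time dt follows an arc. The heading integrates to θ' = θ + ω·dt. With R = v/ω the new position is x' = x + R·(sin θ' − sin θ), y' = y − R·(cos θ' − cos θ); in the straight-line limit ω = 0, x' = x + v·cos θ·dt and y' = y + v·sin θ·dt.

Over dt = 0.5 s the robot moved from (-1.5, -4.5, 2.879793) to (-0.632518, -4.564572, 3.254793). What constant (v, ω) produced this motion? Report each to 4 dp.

v = -1.7500, ω = 0.7500

Δθ = 3.254793 − 2.879793 = 0.375000
ω = Δθ/dt = 0.375000/0.5 = 0.7500
R = Δx/(sin θ' − sin θ) = -2.3333
v = R·ω = -2.3333·0.7500 = -1.7500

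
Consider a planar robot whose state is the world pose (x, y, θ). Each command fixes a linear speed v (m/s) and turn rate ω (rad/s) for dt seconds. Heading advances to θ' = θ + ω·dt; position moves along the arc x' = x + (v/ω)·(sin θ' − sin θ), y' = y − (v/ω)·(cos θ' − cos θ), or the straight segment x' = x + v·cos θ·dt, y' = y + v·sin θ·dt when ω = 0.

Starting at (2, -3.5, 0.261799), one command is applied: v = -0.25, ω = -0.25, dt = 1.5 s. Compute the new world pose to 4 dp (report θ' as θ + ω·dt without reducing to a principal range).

(1.6282, -3.5277, -0.1132)

θ' = 0.2618 + -0.25·1.5 = -0.1132
R = v/ω = -0.25/-0.25 = 1.0000
x' = 2 + 1.0000·(sin -0.1132 − sin 0.2618) = 1.6282
y' = -3.5 − 1.0000·(cos -0.1132 − cos 0.2618) = -3.5277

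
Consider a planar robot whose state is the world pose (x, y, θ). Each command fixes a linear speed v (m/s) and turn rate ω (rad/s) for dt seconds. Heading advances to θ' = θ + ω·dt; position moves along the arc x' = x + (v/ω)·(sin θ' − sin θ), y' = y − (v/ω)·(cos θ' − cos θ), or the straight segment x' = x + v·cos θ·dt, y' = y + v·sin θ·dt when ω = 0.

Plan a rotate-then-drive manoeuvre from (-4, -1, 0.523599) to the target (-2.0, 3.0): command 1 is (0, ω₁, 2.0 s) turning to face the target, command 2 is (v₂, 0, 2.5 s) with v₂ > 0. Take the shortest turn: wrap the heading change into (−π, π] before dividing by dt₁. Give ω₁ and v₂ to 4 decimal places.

ω₁ = 0.2918, v₂ = 1.7889

heading to target = atan2(3−-1, -2−-4) = 1.1071
Δθ = wrap(1.1071 − 0.5236) = 0.5835; ω₁ = Δθ/dt₁ = 0.2918
distance = √((-2−-4)² + (3−-1)²) = 4.4721; v₂ = distance/dt₂ = 1.7889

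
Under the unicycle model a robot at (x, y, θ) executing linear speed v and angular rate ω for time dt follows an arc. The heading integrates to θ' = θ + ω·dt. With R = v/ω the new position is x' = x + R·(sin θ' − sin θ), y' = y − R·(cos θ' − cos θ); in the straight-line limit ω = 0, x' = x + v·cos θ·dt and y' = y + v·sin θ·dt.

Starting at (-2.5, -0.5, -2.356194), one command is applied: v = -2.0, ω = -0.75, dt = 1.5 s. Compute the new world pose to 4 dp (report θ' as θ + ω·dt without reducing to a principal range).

(0.2739, 0.1287, -3.4812)

θ' = -2.3562 + -0.75·1.5 = -3.4812
R = v/ω = -2.0/-0.75 = 2.6667
x' = -2.5 + 2.6667·(sin -3.4812 − sin -2.3562) = 0.2739
y' = -0.5 − 2.6667·(cos -3.4812 − cos -2.3562) = 0.1287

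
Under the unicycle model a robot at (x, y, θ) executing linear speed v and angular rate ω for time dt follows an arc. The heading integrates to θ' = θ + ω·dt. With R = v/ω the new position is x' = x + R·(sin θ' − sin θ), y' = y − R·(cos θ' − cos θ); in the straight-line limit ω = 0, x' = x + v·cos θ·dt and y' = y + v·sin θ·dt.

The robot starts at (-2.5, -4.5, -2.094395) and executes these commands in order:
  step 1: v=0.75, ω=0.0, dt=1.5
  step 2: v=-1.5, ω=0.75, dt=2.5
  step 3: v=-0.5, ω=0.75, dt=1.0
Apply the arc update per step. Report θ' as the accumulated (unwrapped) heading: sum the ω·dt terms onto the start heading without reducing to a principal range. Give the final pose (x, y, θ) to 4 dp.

(-4.8417, -2.5979, 0.5306)

step 1: θ'=-2.0944 (straight) → pose (-3.0625, -5.4743, -2.0944)
step 2: θ'=-0.2194 (R=-2.0000) → pose (-4.3593, -2.5222, -0.2194)
step 3: θ'=0.5306 (R=-0.6667) → pose (-4.8417, -2.5979, 0.5306)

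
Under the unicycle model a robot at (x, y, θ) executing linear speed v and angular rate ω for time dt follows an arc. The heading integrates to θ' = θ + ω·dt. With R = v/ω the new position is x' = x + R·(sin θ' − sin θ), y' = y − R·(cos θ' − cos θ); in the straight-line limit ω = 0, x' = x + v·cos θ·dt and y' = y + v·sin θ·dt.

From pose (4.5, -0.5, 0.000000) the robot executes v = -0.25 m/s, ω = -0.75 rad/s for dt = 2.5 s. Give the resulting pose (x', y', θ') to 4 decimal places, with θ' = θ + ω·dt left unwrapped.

θ' = 0.0000 + -0.75·2.5 = -1.8750
R = v/ω = -0.25/-0.75 = 0.3333
x' = 4.5 + 0.3333·(sin -1.8750 − sin 0.0000) = 4.1820
y' = -0.5 − 0.3333·(cos -1.8750 − cos 0.0000) = -0.0668

(4.1820, -0.0668, -1.8750)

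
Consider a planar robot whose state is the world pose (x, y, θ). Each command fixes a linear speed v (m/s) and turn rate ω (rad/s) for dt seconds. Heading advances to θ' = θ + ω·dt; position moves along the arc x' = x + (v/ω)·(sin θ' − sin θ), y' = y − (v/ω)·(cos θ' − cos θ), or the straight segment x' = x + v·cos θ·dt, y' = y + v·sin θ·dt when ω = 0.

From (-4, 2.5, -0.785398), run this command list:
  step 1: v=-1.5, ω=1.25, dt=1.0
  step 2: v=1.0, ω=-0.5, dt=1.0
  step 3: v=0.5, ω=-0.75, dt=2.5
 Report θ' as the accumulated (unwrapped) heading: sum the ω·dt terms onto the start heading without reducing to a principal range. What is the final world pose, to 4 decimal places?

(-3.8143, 2.0467, -1.9104)

step 1: θ'=0.4646 (R=-1.2000) → pose (-5.3862, 2.7243, 0.4646)
step 2: θ'=-0.0354 (R=-2.0000) → pose (-4.4193, 2.9350, -0.0354)
step 3: θ'=-1.9104 (R=-0.6667) → pose (-3.8143, 2.0467, -1.9104)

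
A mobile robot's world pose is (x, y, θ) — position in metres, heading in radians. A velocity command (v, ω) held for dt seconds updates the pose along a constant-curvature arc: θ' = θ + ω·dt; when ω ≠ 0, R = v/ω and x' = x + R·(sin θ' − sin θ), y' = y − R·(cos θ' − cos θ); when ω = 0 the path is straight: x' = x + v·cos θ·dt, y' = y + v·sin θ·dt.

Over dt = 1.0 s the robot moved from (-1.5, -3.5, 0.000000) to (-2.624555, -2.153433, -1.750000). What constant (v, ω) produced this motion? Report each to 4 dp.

Δθ = -1.750000 − 0.000000 = -1.750000
ω = Δθ/dt = -1.750000/1.0 = -1.7500
R = −Δy/(cos θ' − cos θ) = 1.1429
v = R·ω = 1.1429·-1.7500 = -2.0000

v = -2.0000, ω = -1.7500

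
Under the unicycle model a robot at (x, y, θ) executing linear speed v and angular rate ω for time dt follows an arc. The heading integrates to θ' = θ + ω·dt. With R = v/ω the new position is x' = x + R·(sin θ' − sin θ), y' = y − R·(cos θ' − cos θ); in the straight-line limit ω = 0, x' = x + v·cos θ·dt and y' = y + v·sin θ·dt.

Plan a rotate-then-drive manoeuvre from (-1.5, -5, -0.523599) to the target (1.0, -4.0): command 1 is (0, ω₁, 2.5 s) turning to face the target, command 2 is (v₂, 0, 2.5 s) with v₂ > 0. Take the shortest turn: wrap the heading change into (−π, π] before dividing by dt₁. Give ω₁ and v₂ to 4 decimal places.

ω₁ = 0.3616, v₂ = 1.0770

heading to target = atan2(-4−-5, 1−-1.5) = 0.3805
Δθ = wrap(0.3805 − -0.5236) = 0.9041; ω₁ = Δθ/dt₁ = 0.3616
distance = √((1−-1.5)² + (-4−-5)²) = 2.6926; v₂ = distance/dt₂ = 1.0770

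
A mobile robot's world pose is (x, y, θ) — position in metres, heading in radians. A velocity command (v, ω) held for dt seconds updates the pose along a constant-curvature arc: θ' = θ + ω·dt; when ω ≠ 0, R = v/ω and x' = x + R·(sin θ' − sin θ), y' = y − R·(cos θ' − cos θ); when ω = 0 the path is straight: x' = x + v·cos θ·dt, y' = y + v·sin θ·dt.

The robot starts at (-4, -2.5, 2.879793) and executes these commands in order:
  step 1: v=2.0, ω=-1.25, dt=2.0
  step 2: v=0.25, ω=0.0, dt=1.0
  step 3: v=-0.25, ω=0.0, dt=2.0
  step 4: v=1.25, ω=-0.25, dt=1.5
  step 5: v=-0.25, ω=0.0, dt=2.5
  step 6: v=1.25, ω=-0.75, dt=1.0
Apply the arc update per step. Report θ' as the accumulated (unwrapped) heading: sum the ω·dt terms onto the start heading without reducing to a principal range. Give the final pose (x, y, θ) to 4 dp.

step 1: θ'=0.3798 (R=-1.6000) → pose (-4.1791, 0.5315, 0.3798)
step 2: θ'=0.3798 (straight) → pose (-3.9469, 0.6241, 0.3798)
step 3: θ'=0.3798 (straight) → pose (-4.4112, 0.4388, 0.3798)
step 4: θ'=0.0048 (R=-5.0000) → pose (-2.5816, 0.7950, 0.0048)
step 5: θ'=0.0048 (straight) → pose (-3.2066, 0.7920, 0.0048)
step 6: θ'=-0.7452 (R=-1.6667) → pose (-2.0684, 0.3503, -0.7452)

(-2.0684, 0.3503, -0.7452)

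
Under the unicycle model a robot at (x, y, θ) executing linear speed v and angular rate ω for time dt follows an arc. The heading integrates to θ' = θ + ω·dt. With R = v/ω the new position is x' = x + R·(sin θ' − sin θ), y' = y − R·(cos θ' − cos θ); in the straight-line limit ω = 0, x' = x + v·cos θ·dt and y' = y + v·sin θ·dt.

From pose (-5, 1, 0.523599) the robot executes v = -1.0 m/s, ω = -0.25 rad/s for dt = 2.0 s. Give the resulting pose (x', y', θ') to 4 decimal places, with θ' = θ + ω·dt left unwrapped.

θ' = 0.5236 + -0.25·2.0 = 0.0236
R = v/ω = -1.0/-0.25 = 4.0000
x' = -5 + 4.0000·(sin 0.0236 − sin 0.5236) = -6.9056
y' = 1 − 4.0000·(cos 0.0236 − cos 0.5236) = 0.4652

(-6.9056, 0.4652, 0.0236)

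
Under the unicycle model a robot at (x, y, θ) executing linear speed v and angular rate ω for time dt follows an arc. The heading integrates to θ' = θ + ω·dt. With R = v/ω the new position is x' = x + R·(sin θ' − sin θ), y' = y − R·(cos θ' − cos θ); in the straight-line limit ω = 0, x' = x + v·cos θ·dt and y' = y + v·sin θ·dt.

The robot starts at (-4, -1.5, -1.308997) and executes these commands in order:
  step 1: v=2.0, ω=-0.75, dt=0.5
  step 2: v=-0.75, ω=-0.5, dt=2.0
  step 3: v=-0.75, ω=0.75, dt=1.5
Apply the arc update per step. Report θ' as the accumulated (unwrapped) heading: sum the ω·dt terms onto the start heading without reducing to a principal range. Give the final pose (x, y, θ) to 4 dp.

(-2.5404, -0.4063, -1.5590)

step 1: θ'=-1.6840 (R=-2.6667) → pose (-3.9262, -2.4914, -1.6840)
step 2: θ'=-2.6840 (R=1.5000) → pose (-3.0985, -1.3152, -2.6840)
step 3: θ'=-1.5590 (R=-1.0000) → pose (-2.5404, -0.4063, -1.5590)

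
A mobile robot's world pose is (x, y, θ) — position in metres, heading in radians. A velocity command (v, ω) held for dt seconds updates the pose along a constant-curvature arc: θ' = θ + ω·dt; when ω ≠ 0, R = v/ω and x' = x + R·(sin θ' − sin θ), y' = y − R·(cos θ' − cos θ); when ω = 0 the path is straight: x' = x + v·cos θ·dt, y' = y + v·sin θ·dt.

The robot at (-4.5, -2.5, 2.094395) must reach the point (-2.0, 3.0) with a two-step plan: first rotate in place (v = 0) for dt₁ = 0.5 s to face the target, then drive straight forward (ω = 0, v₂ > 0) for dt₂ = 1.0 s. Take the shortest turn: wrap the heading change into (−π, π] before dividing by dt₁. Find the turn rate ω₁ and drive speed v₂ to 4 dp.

heading to target = atan2(3−-2.5, -2−-4.5) = 1.1442
Δθ = wrap(1.1442 − 2.0944) = -0.9502; ω₁ = Δθ/dt₁ = -1.9005
distance = √((-2−-4.5)² + (3−-2.5)²) = 6.0415; v₂ = distance/dt₂ = 6.0415

ω₁ = -1.9005, v₂ = 6.0415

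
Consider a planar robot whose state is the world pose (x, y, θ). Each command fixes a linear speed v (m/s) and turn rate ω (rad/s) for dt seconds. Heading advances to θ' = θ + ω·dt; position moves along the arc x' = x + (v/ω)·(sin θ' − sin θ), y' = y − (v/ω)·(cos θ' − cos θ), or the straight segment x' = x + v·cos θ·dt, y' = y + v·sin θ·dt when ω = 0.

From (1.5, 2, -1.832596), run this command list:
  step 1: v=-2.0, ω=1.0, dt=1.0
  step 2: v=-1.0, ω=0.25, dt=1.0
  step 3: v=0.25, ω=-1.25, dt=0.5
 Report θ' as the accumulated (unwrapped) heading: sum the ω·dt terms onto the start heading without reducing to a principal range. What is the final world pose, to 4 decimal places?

(0.3665, 4.4159, -1.2076)

step 1: θ'=-0.8326 (R=-2.0000) → pose (1.0475, 3.8636, -0.8326)
step 2: θ'=-0.5826 (R=-4.0000) → pose (0.2896, 4.5119, -0.5826)
step 3: θ'=-1.2076 (R=-0.2000) → pose (0.3665, 4.4159, -1.2076)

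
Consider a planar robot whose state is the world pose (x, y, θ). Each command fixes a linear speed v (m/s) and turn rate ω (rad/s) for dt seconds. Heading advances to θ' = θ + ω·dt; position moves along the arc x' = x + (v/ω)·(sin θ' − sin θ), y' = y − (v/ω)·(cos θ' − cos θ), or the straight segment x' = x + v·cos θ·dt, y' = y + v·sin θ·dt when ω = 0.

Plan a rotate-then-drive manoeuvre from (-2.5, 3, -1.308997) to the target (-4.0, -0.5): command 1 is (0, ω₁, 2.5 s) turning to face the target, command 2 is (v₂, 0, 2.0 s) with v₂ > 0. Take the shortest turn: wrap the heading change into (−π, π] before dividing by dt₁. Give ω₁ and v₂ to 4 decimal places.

heading to target = atan2(-0.5−3, -4−-2.5) = -1.9757
Δθ = wrap(-1.9757 − -1.3090) = -0.6667; ω₁ = Δθ/dt₁ = -0.2667
distance = √((-4−-2.5)² + (-0.5−3)²) = 3.8079; v₂ = distance/dt₂ = 1.9039

ω₁ = -0.2667, v₂ = 1.9039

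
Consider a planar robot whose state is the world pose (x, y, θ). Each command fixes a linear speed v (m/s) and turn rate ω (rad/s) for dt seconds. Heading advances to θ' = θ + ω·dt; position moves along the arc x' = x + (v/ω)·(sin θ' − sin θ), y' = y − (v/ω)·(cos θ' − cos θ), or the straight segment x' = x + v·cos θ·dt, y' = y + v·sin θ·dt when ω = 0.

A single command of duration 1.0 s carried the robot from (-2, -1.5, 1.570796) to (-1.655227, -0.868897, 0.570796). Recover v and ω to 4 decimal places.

v = 0.7500, ω = -1.0000

Δθ = 0.570796 − 1.570796 = -1.000000
ω = Δθ/dt = -1.000000/1.0 = -1.0000
R = −Δy/(cos θ' − cos θ) = -0.7500
v = R·ω = -0.7500·-1.0000 = 0.7500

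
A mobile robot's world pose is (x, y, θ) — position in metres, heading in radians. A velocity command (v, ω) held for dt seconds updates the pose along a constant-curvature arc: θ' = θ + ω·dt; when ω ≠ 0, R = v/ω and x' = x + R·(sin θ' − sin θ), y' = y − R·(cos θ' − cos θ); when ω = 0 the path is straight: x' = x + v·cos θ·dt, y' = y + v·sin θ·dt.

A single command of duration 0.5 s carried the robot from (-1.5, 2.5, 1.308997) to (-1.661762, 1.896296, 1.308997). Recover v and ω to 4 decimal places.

v = -1.2500, ω = 0.0000

Δθ = 1.308997 − 1.308997 = 0.000000
ω = Δθ/dt = 0.000000/0.5 = 0.0000
ω = 0 → v = (Δx·cos θ + Δy·sin θ)/dt = -1.2500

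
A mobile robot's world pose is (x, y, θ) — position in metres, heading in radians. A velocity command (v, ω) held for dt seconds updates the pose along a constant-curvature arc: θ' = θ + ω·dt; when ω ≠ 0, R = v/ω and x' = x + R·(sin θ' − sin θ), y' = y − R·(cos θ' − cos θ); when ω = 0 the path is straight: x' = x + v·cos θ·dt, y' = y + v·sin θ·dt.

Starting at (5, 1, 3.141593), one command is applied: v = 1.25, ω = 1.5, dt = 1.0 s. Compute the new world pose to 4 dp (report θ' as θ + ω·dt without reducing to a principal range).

(4.1688, 0.2256, 4.6416)

θ' = 3.1416 + 1.5·1.0 = 4.6416
R = v/ω = 1.25/1.5 = 0.8333
x' = 5 + 0.8333·(sin 4.6416 − sin 3.1416) = 4.1688
y' = 1 − 0.8333·(cos 4.6416 − cos 3.1416) = 0.2256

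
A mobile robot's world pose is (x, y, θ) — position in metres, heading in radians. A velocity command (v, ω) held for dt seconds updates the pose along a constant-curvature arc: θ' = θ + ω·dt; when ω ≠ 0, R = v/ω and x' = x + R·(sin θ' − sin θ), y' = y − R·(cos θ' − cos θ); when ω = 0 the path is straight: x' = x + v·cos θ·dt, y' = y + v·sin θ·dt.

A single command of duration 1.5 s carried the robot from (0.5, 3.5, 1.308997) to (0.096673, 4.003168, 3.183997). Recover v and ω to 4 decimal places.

Δθ = 3.183997 − 1.308997 = 1.875000
ω = Δθ/dt = 1.875000/1.5 = 1.2500
R = −Δy/(cos θ' − cos θ) = 0.4000
v = R·ω = 0.4000·1.2500 = 0.5000

v = 0.5000, ω = 1.2500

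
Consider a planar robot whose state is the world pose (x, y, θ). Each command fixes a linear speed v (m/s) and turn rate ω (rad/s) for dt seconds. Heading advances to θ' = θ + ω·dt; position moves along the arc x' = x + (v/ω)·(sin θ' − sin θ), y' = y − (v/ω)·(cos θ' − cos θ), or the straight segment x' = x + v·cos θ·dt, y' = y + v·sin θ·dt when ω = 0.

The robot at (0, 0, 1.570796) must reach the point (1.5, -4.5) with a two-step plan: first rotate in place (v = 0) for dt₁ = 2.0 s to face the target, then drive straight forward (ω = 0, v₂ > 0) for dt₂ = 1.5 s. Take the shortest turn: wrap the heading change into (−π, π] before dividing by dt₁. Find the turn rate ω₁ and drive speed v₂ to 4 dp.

ω₁ = -1.4099, v₂ = 3.1623

heading to target = atan2(-4.5−0, 1.5−0) = -1.2490
Δθ = wrap(-1.2490 − 1.5708) = -2.8198; ω₁ = Δθ/dt₁ = -1.4099
distance = √((1.5−0)² + (-4.5−0)²) = 4.7434; v₂ = distance/dt₂ = 3.1623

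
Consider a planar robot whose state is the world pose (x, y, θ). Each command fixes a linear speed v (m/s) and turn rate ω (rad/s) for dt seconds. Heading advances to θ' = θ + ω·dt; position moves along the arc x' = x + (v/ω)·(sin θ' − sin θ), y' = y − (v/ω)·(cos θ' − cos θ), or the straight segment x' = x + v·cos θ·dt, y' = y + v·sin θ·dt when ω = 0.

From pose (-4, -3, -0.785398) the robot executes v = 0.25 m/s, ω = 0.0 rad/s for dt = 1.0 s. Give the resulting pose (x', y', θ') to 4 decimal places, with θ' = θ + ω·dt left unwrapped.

θ' = -0.7854 + 0.0·1.0 = -0.7854
ω = 0 → straight: x' = -4 + 0.25·cos(-0.7854)·1.0 = -3.8232
y' = -3 + 0.25·sin(-0.7854)·1.0 = -3.1768

(-3.8232, -3.1768, -0.7854)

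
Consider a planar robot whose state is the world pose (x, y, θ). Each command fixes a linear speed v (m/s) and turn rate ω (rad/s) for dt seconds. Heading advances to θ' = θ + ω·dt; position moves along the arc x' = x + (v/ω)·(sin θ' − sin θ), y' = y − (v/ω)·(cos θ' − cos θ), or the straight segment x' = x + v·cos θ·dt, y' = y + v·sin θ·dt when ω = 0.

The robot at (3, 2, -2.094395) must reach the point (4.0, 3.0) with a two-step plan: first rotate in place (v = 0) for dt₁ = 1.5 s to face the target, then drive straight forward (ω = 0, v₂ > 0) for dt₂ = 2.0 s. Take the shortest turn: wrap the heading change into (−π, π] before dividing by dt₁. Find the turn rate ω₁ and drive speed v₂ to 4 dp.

ω₁ = 1.9199, v₂ = 0.7071

heading to target = atan2(3−2, 4−3) = 0.7854
Δθ = wrap(0.7854 − -2.0944) = 2.8798; ω₁ = Δθ/dt₁ = 1.9199
distance = √((4−3)² + (3−2)²) = 1.4142; v₂ = distance/dt₂ = 0.7071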